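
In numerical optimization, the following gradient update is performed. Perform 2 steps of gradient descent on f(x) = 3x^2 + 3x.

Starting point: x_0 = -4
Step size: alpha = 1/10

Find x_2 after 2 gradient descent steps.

f(x) = 3x^2 + 3x, f'(x) = 6x + (3)
Step 1: f'(-4) = -21, x_1 = -4 - 1/10 * -21 = -19/10
Step 2: f'(-19/10) = -42/5, x_2 = -19/10 - 1/10 * -42/5 = -53/50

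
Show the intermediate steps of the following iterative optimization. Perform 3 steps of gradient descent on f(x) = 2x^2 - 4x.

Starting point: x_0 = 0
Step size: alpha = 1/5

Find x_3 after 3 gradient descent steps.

f(x) = 2x^2 - 4x, f'(x) = 4x + (-4)
Step 1: f'(0) = -4, x_1 = 0 - 1/5 * -4 = 4/5
Step 2: f'(4/5) = -4/5, x_2 = 4/5 - 1/5 * -4/5 = 24/25
Step 3: f'(24/25) = -4/25, x_3 = 24/25 - 1/5 * -4/25 = 124/125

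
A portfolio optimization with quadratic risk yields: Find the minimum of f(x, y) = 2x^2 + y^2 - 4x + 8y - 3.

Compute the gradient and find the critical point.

f(x,y) = 2x^2 + y^2 - 4x + 8y - 3
df/dx = 4x + (-4) = 0  =>  x = 1
df/dy = 2y + (8) = 0  =>  y = -4
f(1, -4) = 2*(1)^2 + 1*(-4)^2 + -4*(1) + 8*(-4) + -3 = -21
Hessian is diagonal with entries 4, 2 > 0, so this is a minimum.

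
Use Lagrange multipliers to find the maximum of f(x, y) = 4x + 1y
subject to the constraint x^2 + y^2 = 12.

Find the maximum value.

Set up Lagrange conditions: grad f = lambda * grad g
  4 = 2*lambda*x
  1 = 2*lambda*y
From these: x/y = 4/1, so x = 4t, y = 1t for some t.
Substitute into constraint: (4t)^2 + (1t)^2 = 12
  t^2 * 17 = 12
  t = sqrt(12/17)
Maximum = 4*x + 1*y = (4^2 + 1^2)*t = 17 * sqrt(12/17) = sqrt(204)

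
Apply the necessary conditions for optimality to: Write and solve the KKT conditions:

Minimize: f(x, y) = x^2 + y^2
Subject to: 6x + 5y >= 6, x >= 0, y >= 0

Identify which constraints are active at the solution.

KKT conditions for min x^2 + y^2 s.t. 6x + 5y >= 6, x >= 0, y >= 0:
Stationarity: 2x = mu*6 + mu_x, 2y = mu*5 + mu_y, with mu, mu_x, mu_y >= 0
Complementary slackness: mu*(6x + 5y - 6) = 0, mu_x*x = 0, mu_y*y = 0
(0, 0) is infeasible (6*0 + 5*0 < 6), so if mu = 0 stationarity would force x = mu_x/2 >= 0, y = mu_y/2 >= 0 with mu_x*x = mu_y*y = 0, i.e. x = y = 0: contradiction. Hence mu > 0 and 6x + 5y = 6 is active.
Try x > 0, y > 0 (so mu_x = mu_y = 0): x = 6*mu/2, y = 5*mu/2
Substitute: 6*(6*mu/2) + 5*(5*mu/2) = 6
  mu*61/2 = 6 => mu = 12/61
x* = 36/61 > 0, y* = 30/61 > 0, consistent with mu_x = mu_y = 0.
f is convex and the constraints are linear, so this KKT point is the global minimum.
f* = 36/61
Active constraints: 6x + 5y >= 6 (holds with equality, mu = 12/61 > 0); x >= 0 and y >= 0 are inactive (mu_x = mu_y = 0).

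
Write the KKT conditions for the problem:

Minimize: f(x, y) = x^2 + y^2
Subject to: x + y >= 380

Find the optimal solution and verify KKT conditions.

KKT conditions for min x^2 + y^2 s.t. x + y >= 380:
Stationarity: 2x = mu, 2y = mu
So x = y = mu/2.
Complementary slackness: mu*(x + y - 380) = 0
Primal feasibility: x + y >= 380; dual feasibility: mu >= 0
If mu = 0 then x = y = 0, but 0 + 0 < 380 is infeasible, so the constraint is active.
Constraint active: x + y = 2*(mu/2) = 380 => mu = 380
x = y = 190, f = 72200
Verify: stationarity 2*190 = 380 = mu; primal 190 + 190 = 380 >= 380; dual mu = 380 >= 0; complementary slackness 380*(380 - 380) = 0. All KKT conditions hold.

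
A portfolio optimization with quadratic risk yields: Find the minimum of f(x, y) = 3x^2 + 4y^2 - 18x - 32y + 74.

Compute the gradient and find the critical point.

f(x,y) = 3x^2 + 4y^2 - 18x - 32y + 74
df/dx = 6x + (-18) = 0  =>  x = 3
df/dy = 8y + (-32) = 0  =>  y = 4
f(3, 4) = 3*(3)^2 + 4*(4)^2 + -18*(3) + -32*(4) + 74 = -17
Hessian is diagonal with entries 6, 8 > 0, so this is a minimum.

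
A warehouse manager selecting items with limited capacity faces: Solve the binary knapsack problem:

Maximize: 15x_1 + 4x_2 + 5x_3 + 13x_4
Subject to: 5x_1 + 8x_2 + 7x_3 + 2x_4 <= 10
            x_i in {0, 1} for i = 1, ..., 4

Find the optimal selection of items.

Items: item 1 (v=15, w=5), item 2 (v=4, w=8), item 3 (v=5, w=7), item 4 (v=13, w=2)
Capacity: 10
Checking all 16 subsets (w = total weight, v = total value):
  {}: w = 0, v = 0
  {1}: w = 5, v = 15
  {2}: w = 8, v = 4
  {3}: w = 7, v = 5
  {4}: w = 2, v = 13
  {1, 2}: w = 13 > 10, infeasible
  {1, 3}: w = 12 > 10, infeasible
  {1, 4}: w = 7, v = 28
  {2, 3}: w = 15 > 10, infeasible
  {2, 4}: w = 10, v = 17
  {3, 4}: w = 9, v = 18
  {1, 2, 3}: w = 20 > 10, infeasible
  {1, 2, 4}: w = 15 > 10, infeasible
  {1, 3, 4}: w = 14 > 10, infeasible
  {2, 3, 4}: w = 17 > 10, infeasible
  {1, 2, 3, 4}: w = 22 > 10, infeasible
Best feasible subset: items [1, 4]
Total weight: 7 <= 10, total value: 28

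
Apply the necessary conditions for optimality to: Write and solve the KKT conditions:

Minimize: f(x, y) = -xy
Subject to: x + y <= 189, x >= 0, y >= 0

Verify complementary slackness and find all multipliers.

Problem: min -xy s.t. x + y <= 189 (multiplier lambda), x >= 0 (mu_x), y >= 0 (mu_y)
KKT stationarity: -y + lambda - mu_x = 0, -x + lambda - mu_y = 0, with lambda, mu_x, mu_y >= 0
Complementary slackness: lambda*(x + y - 189) = 0, mu_x*x = 0, mu_y*y = 0
If lambda = 0: y = -mu_x <= 0 and x = -mu_y <= 0 force x = y = 0 with f = 0; but x = y = 189/2 is feasible with f = -35721/4 < 0, so this is not the minimum. Hence lambda > 0 and x + y = 189.
Try x > 0, y > 0 (so mu_x = mu_y = 0): y = lambda, x = lambda => x = y = lambda
x + y = 189 => 2*lambda = 189 => lambda = 189/2
x* = y* = 189/2 > 0, consistent with mu_x = mu_y = 0.
(Any feasible point with x = 0 or y = 0 has f = 0 > -35721/4, so the minimum is not on those boundaries.)
min(-xy) = -35721/4 (i.e. max xy = 35721/4)
Multipliers: lambda = 189/2, mu_x = 0, mu_y = 0
Complementary slackness: lambda*(x + y - 189) = 189/2*(189/2 + 189/2 - 189) = 0, mu_x*x = 0*189/2 = 0, mu_y*y = 0*189/2 = 0. Satisfied.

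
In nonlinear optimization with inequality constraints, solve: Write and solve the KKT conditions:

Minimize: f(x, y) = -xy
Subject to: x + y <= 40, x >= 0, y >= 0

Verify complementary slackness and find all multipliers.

Problem: min -xy s.t. x + y <= 40 (multiplier lambda), x >= 0 (mu_x), y >= 0 (mu_y)
KKT stationarity: -y + lambda - mu_x = 0, -x + lambda - mu_y = 0, with lambda, mu_x, mu_y >= 0
Complementary slackness: lambda*(x + y - 40) = 0, mu_x*x = 0, mu_y*y = 0
If lambda = 0: y = -mu_x <= 0 and x = -mu_y <= 0 force x = y = 0 with f = 0; but x = y = 20 is feasible with f = -400 < 0, so this is not the minimum. Hence lambda > 0 and x + y = 40.
Try x > 0, y > 0 (so mu_x = mu_y = 0): y = lambda, x = lambda => x = y = lambda
x + y = 40 => 2*lambda = 40 => lambda = 20
x* = y* = 20 > 0, consistent with mu_x = mu_y = 0.
(Any feasible point with x = 0 or y = 0 has f = 0 > -400, so the minimum is not on those boundaries.)
min(-xy) = -400 (i.e. max xy = 400)
Multipliers: lambda = 20, mu_x = 0, mu_y = 0
Complementary slackness: lambda*(x + y - 40) = 20*(20 + 20 - 40) = 0, mu_x*x = 0*20 = 0, mu_y*y = 0*20 = 0. Satisfied.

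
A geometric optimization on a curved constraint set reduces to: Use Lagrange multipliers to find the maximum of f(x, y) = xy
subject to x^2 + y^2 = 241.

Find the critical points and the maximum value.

Lagrange conditions: y = 2*lambda*x and x = 2*lambda*y
If x = 0 then y = 0, violating the constraint, so x, y != 0.
Dividing: y/x = x/y => x^2 = y^2 => y = x or y = -x
Constraint: 2x^2 = 241 => x^2 = 241/2 => x = +/-sqrt(241/2)
Critical points: (sqrt(241/2), sqrt(241/2)), (-sqrt(241/2), -sqrt(241/2)), (sqrt(241/2), -sqrt(241/2)), (-sqrt(241/2), sqrt(241/2))
  y = x:  xy = x^2 = 241/2  at (sqrt(241/2), sqrt(241/2)) and (-sqrt(241/2), -sqrt(241/2))
  y = -x: xy = -x^2 = -241/2 at (sqrt(241/2), -sqrt(241/2)) and (-sqrt(241/2), sqrt(241/2))
Maximum xy = 241/2 at (sqrt(241/2), sqrt(241/2)) and (-sqrt(241/2), -sqrt(241/2))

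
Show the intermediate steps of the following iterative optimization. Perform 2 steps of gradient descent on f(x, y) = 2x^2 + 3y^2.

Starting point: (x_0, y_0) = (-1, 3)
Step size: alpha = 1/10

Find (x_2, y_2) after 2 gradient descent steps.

f(x,y) = 2x^2 + 3y^2
grad_x = 4x + 0y, grad_y = 6y + 0x
Step 1: grad = (-4, 18), (-3/5, 6/5)
Step 2: grad = (-12/5, 36/5), (-9/25, 12/25)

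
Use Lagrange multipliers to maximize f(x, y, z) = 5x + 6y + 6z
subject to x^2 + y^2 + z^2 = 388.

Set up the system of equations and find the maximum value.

Lagrange conditions: 5 = 2*lambda*x, 6 = 2*lambda*y, 6 = 2*lambda*z
So x:5 = y:6 = z:6, i.e. x = 5t, y = 6t, z = 6t
Constraint: t^2*(5^2 + 6^2 + 6^2) = 388
  t^2 * 97 = 388  =>  t = sqrt(4)
Maximum = 5*5t + 6*6t + 6*6t = 97*sqrt(4) = 194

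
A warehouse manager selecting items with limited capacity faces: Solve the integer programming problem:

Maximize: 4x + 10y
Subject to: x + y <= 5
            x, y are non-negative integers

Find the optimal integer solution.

Objective: 4x + 10y, constraint: x + y <= 5
Coefficient of y is 10 > coefficient of x is 4, so allocate the entire budget to y.
Optimal: x = 0, y = 5, value = 50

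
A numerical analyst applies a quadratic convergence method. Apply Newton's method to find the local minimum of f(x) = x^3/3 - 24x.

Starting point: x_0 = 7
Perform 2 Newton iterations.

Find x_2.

f(x) = x^3/3 - 24x
f'(x) = x^2 - 24, f''(x) = 2x
Newton update: x_{n+1} = x_n - (x_n^2 - 24)/(2*x_n)
Step 1: x_0 = 7, f'=25, f''=14, x_1 = 73/14
Step 2: x_1 = 73/14, f'=625/196, f''=73/7, x_2 = 10033/2044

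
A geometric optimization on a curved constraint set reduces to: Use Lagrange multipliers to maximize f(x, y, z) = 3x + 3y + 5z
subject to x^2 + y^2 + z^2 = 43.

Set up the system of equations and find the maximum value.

Lagrange conditions: 3 = 2*lambda*x, 3 = 2*lambda*y, 5 = 2*lambda*z
So x:3 = y:3 = z:5, i.e. x = 3t, y = 3t, z = 5t
Constraint: t^2*(3^2 + 3^2 + 5^2) = 43
  t^2 * 43 = 43  =>  t = sqrt(1)
Maximum = 3*3t + 3*3t + 5*5t = 43*sqrt(1) = 43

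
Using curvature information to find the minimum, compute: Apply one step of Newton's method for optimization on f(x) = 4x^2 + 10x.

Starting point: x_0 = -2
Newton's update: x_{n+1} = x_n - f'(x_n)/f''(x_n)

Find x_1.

f(x) = 4x^2 + 10x
f'(x) = 8x + (10), f''(x) = 8
Newton step: x_1 = x_0 - f'(x_0)/f''(x_0)
f'(-2) = -6
x_1 = -2 - -6/8 = -5/4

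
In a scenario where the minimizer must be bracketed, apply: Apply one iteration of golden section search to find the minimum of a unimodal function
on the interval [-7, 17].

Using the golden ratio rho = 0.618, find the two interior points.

Golden section search on [-7, 17].
Golden ratio rho = 0.618 (approx).
Interior points:
  x_1 = -7 + (1-0.618)*24 = 2.1680
  x_2 = -7 + 0.618*24 = 7.8320
Compare f(x_1) and f(x_2) to determine which subinterval to keep.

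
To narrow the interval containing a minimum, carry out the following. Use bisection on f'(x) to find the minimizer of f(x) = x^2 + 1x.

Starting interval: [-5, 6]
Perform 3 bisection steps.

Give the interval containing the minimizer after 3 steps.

Finding critical point of f(x) = x^2 + 1x using bisection on f'(x) = 2x + 1.
f'(x) = 0 when x = -1/2.
Starting interval: [-5, 6]
Step 1: mid = 1/2, f'(mid) = 2, new interval = [-5, 1/2]
Step 2: mid = -9/4, f'(mid) = -7/2, new interval = [-9/4, 1/2]
Step 3: mid = -7/8, f'(mid) = -3/4, new interval = [-7/8, 1/2]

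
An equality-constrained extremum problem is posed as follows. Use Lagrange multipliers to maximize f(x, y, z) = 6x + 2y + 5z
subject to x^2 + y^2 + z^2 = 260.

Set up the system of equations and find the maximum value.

Lagrange conditions: 6 = 2*lambda*x, 2 = 2*lambda*y, 5 = 2*lambda*z
So x:6 = y:2 = z:5, i.e. x = 6t, y = 2t, z = 5t
Constraint: t^2*(6^2 + 2^2 + 5^2) = 260
  t^2 * 65 = 260  =>  t = sqrt(4)
Maximum = 6*6t + 2*2t + 5*5t = 65*sqrt(4) = 130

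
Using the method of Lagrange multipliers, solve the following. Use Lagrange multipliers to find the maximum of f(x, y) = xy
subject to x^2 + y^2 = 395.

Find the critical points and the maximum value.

Lagrange conditions: y = 2*lambda*x and x = 2*lambda*y
If x = 0 then y = 0, violating the constraint, so x, y != 0.
Dividing: y/x = x/y => x^2 = y^2 => y = x or y = -x
Constraint: 2x^2 = 395 => x^2 = 395/2 => x = +/-sqrt(395/2)
Critical points: (sqrt(395/2), sqrt(395/2)), (-sqrt(395/2), -sqrt(395/2)), (sqrt(395/2), -sqrt(395/2)), (-sqrt(395/2), sqrt(395/2))
  y = x:  xy = x^2 = 395/2  at (sqrt(395/2), sqrt(395/2)) and (-sqrt(395/2), -sqrt(395/2))
  y = -x: xy = -x^2 = -395/2 at (sqrt(395/2), -sqrt(395/2)) and (-sqrt(395/2), sqrt(395/2))
Maximum xy = 395/2 at (sqrt(395/2), sqrt(395/2)) and (-sqrt(395/2), -sqrt(395/2))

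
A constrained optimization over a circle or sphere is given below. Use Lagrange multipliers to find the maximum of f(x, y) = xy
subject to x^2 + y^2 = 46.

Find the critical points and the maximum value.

Lagrange conditions: y = 2*lambda*x and x = 2*lambda*y
If x = 0 then y = 0, violating the constraint, so x, y != 0.
Dividing: y/x = x/y => x^2 = y^2 => y = x or y = -x
Constraint: 2x^2 = 46 => x^2 = 23 => x = +/-sqrt(23)
Critical points: (sqrt(23), sqrt(23)), (-sqrt(23), -sqrt(23)), (sqrt(23), -sqrt(23)), (-sqrt(23), sqrt(23))
  y = x:  xy = x^2 = 23  at (sqrt(23), sqrt(23)) and (-sqrt(23), -sqrt(23))
  y = -x: xy = -x^2 = -23 at (sqrt(23), -sqrt(23)) and (-sqrt(23), sqrt(23))
Maximum xy = 23 at (sqrt(23), sqrt(23)) and (-sqrt(23), -sqrt(23))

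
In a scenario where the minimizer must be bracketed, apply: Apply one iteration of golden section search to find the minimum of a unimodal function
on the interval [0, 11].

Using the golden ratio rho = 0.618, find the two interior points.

Golden section search on [0, 11].
Golden ratio rho = 0.618 (approx).
Interior points:
  x_1 = 0 + (1-0.618)*11 = 4.2020
  x_2 = 0 + 0.618*11 = 6.7980
Compare f(x_1) and f(x_2) to determine which subinterval to keep.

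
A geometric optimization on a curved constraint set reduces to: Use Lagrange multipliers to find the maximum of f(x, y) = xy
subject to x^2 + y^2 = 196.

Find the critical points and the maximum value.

Lagrange conditions: y = 2*lambda*x and x = 2*lambda*y
If x = 0 then y = 0, violating the constraint, so x, y != 0.
Dividing: y/x = x/y => x^2 = y^2 => y = x or y = -x
Constraint: 2x^2 = 196 => x^2 = 98 => x = +/-sqrt(98)
Critical points: (sqrt(98), sqrt(98)), (-sqrt(98), -sqrt(98)), (sqrt(98), -sqrt(98)), (-sqrt(98), sqrt(98))
  y = x:  xy = x^2 = 98  at (sqrt(98), sqrt(98)) and (-sqrt(98), -sqrt(98))
  y = -x: xy = -x^2 = -98 at (sqrt(98), -sqrt(98)) and (-sqrt(98), sqrt(98))
Maximum xy = 98 at (sqrt(98), sqrt(98)) and (-sqrt(98), -sqrt(98))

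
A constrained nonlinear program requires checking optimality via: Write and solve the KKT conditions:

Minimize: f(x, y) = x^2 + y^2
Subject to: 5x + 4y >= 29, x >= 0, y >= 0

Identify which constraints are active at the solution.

KKT conditions for min x^2 + y^2 s.t. 5x + 4y >= 29, x >= 0, y >= 0:
Stationarity: 2x = mu*5 + mu_x, 2y = mu*4 + mu_y, with mu, mu_x, mu_y >= 0
Complementary slackness: mu*(5x + 4y - 29) = 0, mu_x*x = 0, mu_y*y = 0
(0, 0) is infeasible (5*0 + 4*0 < 29), so if mu = 0 stationarity would force x = mu_x/2 >= 0, y = mu_y/2 >= 0 with mu_x*x = mu_y*y = 0, i.e. x = y = 0: contradiction. Hence mu > 0 and 5x + 4y = 29 is active.
Try x > 0, y > 0 (so mu_x = mu_y = 0): x = 5*mu/2, y = 4*mu/2
Substitute: 5*(5*mu/2) + 4*(4*mu/2) = 29
  mu*41/2 = 29 => mu = 58/41
x* = 145/41 > 0, y* = 116/41 > 0, consistent with mu_x = mu_y = 0.
f is convex and the constraints are linear, so this KKT point is the global minimum.
f* = 841/41
Active constraints: 5x + 4y >= 29 (holds with equality, mu = 58/41 > 0); x >= 0 and y >= 0 are inactive (mu_x = mu_y = 0).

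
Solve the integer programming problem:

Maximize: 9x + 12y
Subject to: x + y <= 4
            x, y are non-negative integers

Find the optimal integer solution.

Objective: 9x + 12y, constraint: x + y <= 4
Coefficient of y is 12 > coefficient of x is 9, so allocate the entire budget to y.
Optimal: x = 0, y = 4, value = 48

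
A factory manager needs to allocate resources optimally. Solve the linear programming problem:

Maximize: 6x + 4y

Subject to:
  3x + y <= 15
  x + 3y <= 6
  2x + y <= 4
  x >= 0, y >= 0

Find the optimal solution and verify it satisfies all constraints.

Feasible vertices: (0, 0), (0, 2), (6/5, 8/5), (2, 0)
Objective 6x + 4y at each vertex:
  (0, 0): 0
  (0, 2): 8
  (6/5, 8/5): 68/5
  (2, 0): 12
Maximum is 68/5 at (6/5, 8/5).
Verify constraints at (x, y) = (6/5, 8/5):
  3*(6/5) + 1*(8/5) = 26/5 <= 15
  1*(6/5) + 3*(8/5) = 6 <= 6 (active)
  2*(6/5) + 1*(8/5) = 4 <= 4 (active)
  x = 6/5 >= 0, y = 8/5 >= 0. All constraints satisfied.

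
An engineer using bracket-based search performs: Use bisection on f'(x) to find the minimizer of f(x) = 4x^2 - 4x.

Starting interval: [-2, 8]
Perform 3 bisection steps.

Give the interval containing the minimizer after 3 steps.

Finding critical point of f(x) = 4x^2 - 4x using bisection on f'(x) = 8x + -4.
f'(x) = 0 when x = 1/2.
Starting interval: [-2, 8]
Step 1: mid = 3, f'(mid) = 20, new interval = [-2, 3]
Step 2: mid = 1/2, f'(mid) = 0, new interval = [1/2, 1/2]
Step 3: mid = 1/2, f'(mid) = 0, new interval = [1/2, 1/2]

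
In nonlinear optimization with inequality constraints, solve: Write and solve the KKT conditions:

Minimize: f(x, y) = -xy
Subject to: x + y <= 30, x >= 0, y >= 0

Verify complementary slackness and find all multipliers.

Problem: min -xy s.t. x + y <= 30 (multiplier lambda), x >= 0 (mu_x), y >= 0 (mu_y)
KKT stationarity: -y + lambda - mu_x = 0, -x + lambda - mu_y = 0, with lambda, mu_x, mu_y >= 0
Complementary slackness: lambda*(x + y - 30) = 0, mu_x*x = 0, mu_y*y = 0
If lambda = 0: y = -mu_x <= 0 and x = -mu_y <= 0 force x = y = 0 with f = 0; but x = y = 15 is feasible with f = -225 < 0, so this is not the minimum. Hence lambda > 0 and x + y = 30.
Try x > 0, y > 0 (so mu_x = mu_y = 0): y = lambda, x = lambda => x = y = lambda
x + y = 30 => 2*lambda = 30 => lambda = 15
x* = y* = 15 > 0, consistent with mu_x = mu_y = 0.
(Any feasible point with x = 0 or y = 0 has f = 0 > -225, so the minimum is not on those boundaries.)
min(-xy) = -225 (i.e. max xy = 225)
Multipliers: lambda = 15, mu_x = 0, mu_y = 0
Complementary slackness: lambda*(x + y - 30) = 15*(15 + 15 - 30) = 0, mu_x*x = 0*15 = 0, mu_y*y = 0*15 = 0. Satisfied.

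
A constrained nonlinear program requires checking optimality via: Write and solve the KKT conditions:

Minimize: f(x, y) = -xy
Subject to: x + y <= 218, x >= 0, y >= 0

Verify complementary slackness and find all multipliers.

Problem: min -xy s.t. x + y <= 218 (multiplier lambda), x >= 0 (mu_x), y >= 0 (mu_y)
KKT stationarity: -y + lambda - mu_x = 0, -x + lambda - mu_y = 0, with lambda, mu_x, mu_y >= 0
Complementary slackness: lambda*(x + y - 218) = 0, mu_x*x = 0, mu_y*y = 0
If lambda = 0: y = -mu_x <= 0 and x = -mu_y <= 0 force x = y = 0 with f = 0; but x = y = 109 is feasible with f = -11881 < 0, so this is not the minimum. Hence lambda > 0 and x + y = 218.
Try x > 0, y > 0 (so mu_x = mu_y = 0): y = lambda, x = lambda => x = y = lambda
x + y = 218 => 2*lambda = 218 => lambda = 109
x* = y* = 109 > 0, consistent with mu_x = mu_y = 0.
(Any feasible point with x = 0 or y = 0 has f = 0 > -11881, so the minimum is not on those boundaries.)
min(-xy) = -11881 (i.e. max xy = 11881)
Multipliers: lambda = 109, mu_x = 0, mu_y = 0
Complementary slackness: lambda*(x + y - 218) = 109*(109 + 109 - 218) = 0, mu_x*x = 0*109 = 0, mu_y*y = 0*109 = 0. Satisfied.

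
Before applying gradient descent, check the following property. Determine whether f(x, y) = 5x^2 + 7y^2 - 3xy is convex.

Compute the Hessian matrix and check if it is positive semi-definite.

f(x,y) = 5x^2 + 7y^2 - 3xy
Hessian H = [[10, -3], [-3, 14]]
trace(H) = 24, det(H) = 131
Eigenvalues: (24 +/- sqrt(52)) / 2 = 15.61, 8.394
Since both eigenvalues > 0, f is convex.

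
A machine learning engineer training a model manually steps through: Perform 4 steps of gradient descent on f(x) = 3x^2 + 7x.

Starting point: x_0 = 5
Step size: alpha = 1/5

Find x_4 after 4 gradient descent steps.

f(x) = 3x^2 + 7x, f'(x) = 6x + (7)
Step 1: f'(5) = 37, x_1 = 5 - 1/5 * 37 = -12/5
Step 2: f'(-12/5) = -37/5, x_2 = -12/5 - 1/5 * -37/5 = -23/25
Step 3: f'(-23/25) = 37/25, x_3 = -23/25 - 1/5 * 37/25 = -152/125
Step 4: f'(-152/125) = -37/125, x_4 = -152/125 - 1/5 * -37/125 = -723/625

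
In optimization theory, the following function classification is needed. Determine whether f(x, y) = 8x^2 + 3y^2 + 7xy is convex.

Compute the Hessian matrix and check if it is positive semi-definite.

f(x,y) = 8x^2 + 3y^2 + 7xy
Hessian H = [[16, 7], [7, 6]]
trace(H) = 22, det(H) = 47
Eigenvalues: (22 +/- sqrt(296)) / 2 = 19.6, 2.398
Since both eigenvalues > 0, f is convex.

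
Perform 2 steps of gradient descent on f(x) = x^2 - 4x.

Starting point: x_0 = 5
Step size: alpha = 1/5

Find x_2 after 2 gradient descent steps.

f(x) = x^2 - 4x, f'(x) = 2x + (-4)
Step 1: f'(5) = 6, x_1 = 5 - 1/5 * 6 = 19/5
Step 2: f'(19/5) = 18/5, x_2 = 19/5 - 1/5 * 18/5 = 77/25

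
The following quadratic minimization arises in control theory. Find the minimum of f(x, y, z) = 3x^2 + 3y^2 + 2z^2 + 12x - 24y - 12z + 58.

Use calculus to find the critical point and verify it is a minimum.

f(x,y,z) = 3x^2 + 3y^2 + 2z^2 + 12x - 24y - 12z + 58
df/dx = 6x + (12) = 0 => x = -2
df/dy = 6y + (-24) = 0 => y = 4
df/dz = 4z + (-12) = 0 => z = 3
f(-2,4,3) = 3*(-2)^2 + 3*(4)^2 + 2*(3)^2 + 12*(-2) + -24*(4) + -12*(3) + 58 = -20
Hessian is diagonal with entries 6, 6, 4 > 0, confirmed minimum.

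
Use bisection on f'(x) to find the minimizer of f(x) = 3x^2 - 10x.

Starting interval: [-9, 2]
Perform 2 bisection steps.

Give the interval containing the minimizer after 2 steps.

Finding critical point of f(x) = 3x^2 - 10x using bisection on f'(x) = 6x + -10.
f'(x) = 0 when x = 5/3.
Starting interval: [-9, 2]
Step 1: mid = -7/2, f'(mid) = -31, new interval = [-7/2, 2]
Step 2: mid = -3/4, f'(mid) = -29/2, new interval = [-3/4, 2]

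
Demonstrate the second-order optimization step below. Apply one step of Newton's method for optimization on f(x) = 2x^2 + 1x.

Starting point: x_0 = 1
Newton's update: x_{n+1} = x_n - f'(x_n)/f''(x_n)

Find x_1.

f(x) = 2x^2 + 1x
f'(x) = 4x + (1), f''(x) = 4
Newton step: x_1 = x_0 - f'(x_0)/f''(x_0)
f'(1) = 5
x_1 = 1 - 5/4 = -1/4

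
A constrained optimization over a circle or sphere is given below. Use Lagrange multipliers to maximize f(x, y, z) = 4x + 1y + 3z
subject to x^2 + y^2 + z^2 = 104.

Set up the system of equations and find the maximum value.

Lagrange conditions: 4 = 2*lambda*x, 1 = 2*lambda*y, 3 = 2*lambda*z
So x:4 = y:1 = z:3, i.e. x = 4t, y = 1t, z = 3t
Constraint: t^2*(4^2 + 1^2 + 3^2) = 104
  t^2 * 26 = 104  =>  t = sqrt(4)
Maximum = 4*4t + 1*1t + 3*3t = 26*sqrt(4) = 52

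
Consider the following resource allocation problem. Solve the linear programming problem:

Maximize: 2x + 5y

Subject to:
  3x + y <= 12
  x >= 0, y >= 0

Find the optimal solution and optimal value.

The feasible region has vertices at [(0, 0), (4, 0), (0, 12)].
Checking objective 2x + 5y at each vertex:
  (0, 0): 2*0 + 5*0 = 0
  (4, 0): 2*4 + 5*0 = 8
  (0, 12): 2*0 + 5*12 = 60
Maximum is 60 at (0, 12).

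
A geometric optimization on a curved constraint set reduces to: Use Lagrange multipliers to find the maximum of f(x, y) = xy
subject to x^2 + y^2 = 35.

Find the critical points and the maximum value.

Lagrange conditions: y = 2*lambda*x and x = 2*lambda*y
If x = 0 then y = 0, violating the constraint, so x, y != 0.
Dividing: y/x = x/y => x^2 = y^2 => y = x or y = -x
Constraint: 2x^2 = 35 => x^2 = 35/2 => x = +/-sqrt(35/2)
Critical points: (sqrt(35/2), sqrt(35/2)), (-sqrt(35/2), -sqrt(35/2)), (sqrt(35/2), -sqrt(35/2)), (-sqrt(35/2), sqrt(35/2))
  y = x:  xy = x^2 = 35/2  at (sqrt(35/2), sqrt(35/2)) and (-sqrt(35/2), -sqrt(35/2))
  y = -x: xy = -x^2 = -35/2 at (sqrt(35/2), -sqrt(35/2)) and (-sqrt(35/2), sqrt(35/2))
Maximum xy = 35/2 at (sqrt(35/2), sqrt(35/2)) and (-sqrt(35/2), -sqrt(35/2))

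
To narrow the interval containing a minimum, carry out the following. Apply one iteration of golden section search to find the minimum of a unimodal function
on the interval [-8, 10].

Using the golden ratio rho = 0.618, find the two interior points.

Golden section search on [-8, 10].
Golden ratio rho = 0.618 (approx).
Interior points:
  x_1 = -8 + (1-0.618)*18 = -1.1240
  x_2 = -8 + 0.618*18 = 3.1240
Compare f(x_1) and f(x_2) to determine which subinterval to keep.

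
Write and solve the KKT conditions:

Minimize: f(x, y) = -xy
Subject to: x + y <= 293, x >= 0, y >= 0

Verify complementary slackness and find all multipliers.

Problem: min -xy s.t. x + y <= 293 (multiplier lambda), x >= 0 (mu_x), y >= 0 (mu_y)
KKT stationarity: -y + lambda - mu_x = 0, -x + lambda - mu_y = 0, with lambda, mu_x, mu_y >= 0
Complementary slackness: lambda*(x + y - 293) = 0, mu_x*x = 0, mu_y*y = 0
If lambda = 0: y = -mu_x <= 0 and x = -mu_y <= 0 force x = y = 0 with f = 0; but x = y = 293/2 is feasible with f = -85849/4 < 0, so this is not the minimum. Hence lambda > 0 and x + y = 293.
Try x > 0, y > 0 (so mu_x = mu_y = 0): y = lambda, x = lambda => x = y = lambda
x + y = 293 => 2*lambda = 293 => lambda = 293/2
x* = y* = 293/2 > 0, consistent with mu_x = mu_y = 0.
(Any feasible point with x = 0 or y = 0 has f = 0 > -85849/4, so the minimum is not on those boundaries.)
min(-xy) = -85849/4 (i.e. max xy = 85849/4)
Multipliers: lambda = 293/2, mu_x = 0, mu_y = 0
Complementary slackness: lambda*(x + y - 293) = 293/2*(293/2 + 293/2 - 293) = 0, mu_x*x = 0*293/2 = 0, mu_y*y = 0*293/2 = 0. Satisfied.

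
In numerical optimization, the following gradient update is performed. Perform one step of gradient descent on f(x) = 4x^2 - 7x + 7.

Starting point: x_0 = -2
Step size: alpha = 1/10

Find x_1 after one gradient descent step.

f(x) = 4x^2 - 7x + 7
f'(x) = 8x - 7
f'(-2) = 8*-2 + (-7) = -23
x_1 = x_0 - alpha * f'(x_0) = -2 - 1/10 * -23 = 3/10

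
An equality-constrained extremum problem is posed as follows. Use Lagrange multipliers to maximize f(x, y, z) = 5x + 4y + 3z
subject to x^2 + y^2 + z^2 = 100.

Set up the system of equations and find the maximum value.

Lagrange conditions: 5 = 2*lambda*x, 4 = 2*lambda*y, 3 = 2*lambda*z
So x:5 = y:4 = z:3, i.e. x = 5t, y = 4t, z = 3t
Constraint: t^2*(5^2 + 4^2 + 3^2) = 100
  t^2 * 50 = 100  =>  t = sqrt(2)
Maximum = 5*5t + 4*4t + 3*3t = 50*sqrt(2) = sqrt(5000)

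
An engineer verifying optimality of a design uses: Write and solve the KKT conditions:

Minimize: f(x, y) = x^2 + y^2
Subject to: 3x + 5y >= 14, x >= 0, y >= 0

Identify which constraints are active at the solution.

KKT conditions for min x^2 + y^2 s.t. 3x + 5y >= 14, x >= 0, y >= 0:
Stationarity: 2x = mu*3 + mu_x, 2y = mu*5 + mu_y, with mu, mu_x, mu_y >= 0
Complementary slackness: mu*(3x + 5y - 14) = 0, mu_x*x = 0, mu_y*y = 0
(0, 0) is infeasible (3*0 + 5*0 < 14), so if mu = 0 stationarity would force x = mu_x/2 >= 0, y = mu_y/2 >= 0 with mu_x*x = mu_y*y = 0, i.e. x = y = 0: contradiction. Hence mu > 0 and 3x + 5y = 14 is active.
Try x > 0, y > 0 (so mu_x = mu_y = 0): x = 3*mu/2, y = 5*mu/2
Substitute: 3*(3*mu/2) + 5*(5*mu/2) = 14
  mu*34/2 = 14 => mu = 14/17
x* = 21/17 > 0, y* = 35/17 > 0, consistent with mu_x = mu_y = 0.
f is convex and the constraints are linear, so this KKT point is the global minimum.
f* = 98/17
Active constraints: 3x + 5y >= 14 (holds with equality, mu = 14/17 > 0); x >= 0 and y >= 0 are inactive (mu_x = mu_y = 0).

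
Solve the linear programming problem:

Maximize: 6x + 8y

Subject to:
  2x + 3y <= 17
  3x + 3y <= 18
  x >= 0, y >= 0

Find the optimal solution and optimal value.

Feasible vertices: (0, 0), (0, 17/3), (1, 5), (6, 0)
Objective 6x + 8y at each:
  (0, 0): 0
  (0, 17/3): 136/3
  (1, 5): 46
  (6, 0): 36
Maximum is 46 at (1, 5).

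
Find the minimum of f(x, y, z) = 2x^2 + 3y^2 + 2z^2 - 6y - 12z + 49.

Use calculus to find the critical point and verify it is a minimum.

f(x,y,z) = 2x^2 + 3y^2 + 2z^2 - 6y - 12z + 49
df/dx = 4x + (0) = 0 => x = 0
df/dy = 6y + (-6) = 0 => y = 1
df/dz = 4z + (-12) = 0 => z = 3
f(0,1,3) = 2*(0)^2 + 3*(1)^2 + 2*(3)^2 + -6*(1) + -12*(3) + 49 = 28
Hessian is diagonal with entries 4, 6, 4 > 0, confirmed minimum.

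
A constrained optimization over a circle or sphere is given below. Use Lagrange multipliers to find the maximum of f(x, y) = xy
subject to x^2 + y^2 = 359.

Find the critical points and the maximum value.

Lagrange conditions: y = 2*lambda*x and x = 2*lambda*y
If x = 0 then y = 0, violating the constraint, so x, y != 0.
Dividing: y/x = x/y => x^2 = y^2 => y = x or y = -x
Constraint: 2x^2 = 359 => x^2 = 359/2 => x = +/-sqrt(359/2)
Critical points: (sqrt(359/2), sqrt(359/2)), (-sqrt(359/2), -sqrt(359/2)), (sqrt(359/2), -sqrt(359/2)), (-sqrt(359/2), sqrt(359/2))
  y = x:  xy = x^2 = 359/2  at (sqrt(359/2), sqrt(359/2)) and (-sqrt(359/2), -sqrt(359/2))
  y = -x: xy = -x^2 = -359/2 at (sqrt(359/2), -sqrt(359/2)) and (-sqrt(359/2), sqrt(359/2))
Maximum xy = 359/2 at (sqrt(359/2), sqrt(359/2)) and (-sqrt(359/2), -sqrt(359/2))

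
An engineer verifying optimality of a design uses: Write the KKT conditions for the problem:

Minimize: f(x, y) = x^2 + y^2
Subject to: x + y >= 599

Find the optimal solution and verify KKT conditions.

KKT conditions for min x^2 + y^2 s.t. x + y >= 599:
Stationarity: 2x = mu, 2y = mu
So x = y = mu/2.
Complementary slackness: mu*(x + y - 599) = 0
Primal feasibility: x + y >= 599; dual feasibility: mu >= 0
If mu = 0 then x = y = 0, but 0 + 0 < 599 is infeasible, so the constraint is active.
Constraint active: x + y = 2*(mu/2) = 599 => mu = 599
x = y = 599/2, f = 358801/2
Verify: stationarity 2*(599/2) = 599 = mu; primal 599/2 + 599/2 = 599 >= 599; dual mu = 599 >= 0; complementary slackness 599*(599 - 599) = 0. All KKT conditions hold.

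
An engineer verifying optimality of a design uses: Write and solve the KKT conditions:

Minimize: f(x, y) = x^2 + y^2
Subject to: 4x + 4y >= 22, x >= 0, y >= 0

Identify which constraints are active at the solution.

KKT conditions for min x^2 + y^2 s.t. 4x + 4y >= 22, x >= 0, y >= 0:
Stationarity: 2x = mu*4 + mu_x, 2y = mu*4 + mu_y, with mu, mu_x, mu_y >= 0
Complementary slackness: mu*(4x + 4y - 22) = 0, mu_x*x = 0, mu_y*y = 0
(0, 0) is infeasible (4*0 + 4*0 < 22), so if mu = 0 stationarity would force x = mu_x/2 >= 0, y = mu_y/2 >= 0 with mu_x*x = mu_y*y = 0, i.e. x = y = 0: contradiction. Hence mu > 0 and 4x + 4y = 22 is active.
Try x > 0, y > 0 (so mu_x = mu_y = 0): x = 4*mu/2, y = 4*mu/2
Substitute: 4*(4*mu/2) + 4*(4*mu/2) = 22
  mu*32/2 = 22 => mu = 11/8
x* = 11/4 > 0, y* = 11/4 > 0, consistent with mu_x = mu_y = 0.
f is convex and the constraints are linear, so this KKT point is the global minimum.
f* = 121/8
Active constraints: 4x + 4y >= 22 (holds with equality, mu = 11/8 > 0); x >= 0 and y >= 0 are inactive (mu_x = mu_y = 0).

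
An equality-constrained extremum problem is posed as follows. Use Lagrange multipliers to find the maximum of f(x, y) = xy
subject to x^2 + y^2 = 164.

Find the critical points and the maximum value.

Lagrange conditions: y = 2*lambda*x and x = 2*lambda*y
If x = 0 then y = 0, violating the constraint, so x, y != 0.
Dividing: y/x = x/y => x^2 = y^2 => y = x or y = -x
Constraint: 2x^2 = 164 => x^2 = 82 => x = +/-sqrt(82)
Critical points: (sqrt(82), sqrt(82)), (-sqrt(82), -sqrt(82)), (sqrt(82), -sqrt(82)), (-sqrt(82), sqrt(82))
  y = x:  xy = x^2 = 82  at (sqrt(82), sqrt(82)) and (-sqrt(82), -sqrt(82))
  y = -x: xy = -x^2 = -82 at (sqrt(82), -sqrt(82)) and (-sqrt(82), sqrt(82))
Maximum xy = 82 at (sqrt(82), sqrt(82)) and (-sqrt(82), -sqrt(82))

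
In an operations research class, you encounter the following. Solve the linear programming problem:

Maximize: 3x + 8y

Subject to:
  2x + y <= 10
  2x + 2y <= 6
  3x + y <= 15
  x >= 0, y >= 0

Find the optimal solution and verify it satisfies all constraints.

Feasible vertices: (0, 0), (0, 3), (3, 0)
Objective 3x + 8y at each vertex:
  (0, 0): 0
  (0, 3): 24
  (3, 0): 9
Maximum is 24 at (0, 3).
Verify constraints at (x, y) = (0, 3):
  2*0 + 1*3 = 3 <= 10
  2*0 + 2*3 = 6 <= 6 (active)
  3*0 + 1*3 = 3 <= 15
  x = 0 >= 0, y = 3 >= 0. All constraints satisfied.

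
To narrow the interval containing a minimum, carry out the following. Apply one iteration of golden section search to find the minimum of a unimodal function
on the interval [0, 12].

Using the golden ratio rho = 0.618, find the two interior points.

Golden section search on [0, 12].
Golden ratio rho = 0.618 (approx).
Interior points:
  x_1 = 0 + (1-0.618)*12 = 4.5840
  x_2 = 0 + 0.618*12 = 7.4160
Compare f(x_1) and f(x_2) to determine which subinterval to keep.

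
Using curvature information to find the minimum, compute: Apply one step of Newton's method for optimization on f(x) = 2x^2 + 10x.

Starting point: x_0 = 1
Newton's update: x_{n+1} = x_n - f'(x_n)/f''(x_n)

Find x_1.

f(x) = 2x^2 + 10x
f'(x) = 4x + (10), f''(x) = 4
Newton step: x_1 = x_0 - f'(x_0)/f''(x_0)
f'(1) = 14
x_1 = 1 - 14/4 = -5/2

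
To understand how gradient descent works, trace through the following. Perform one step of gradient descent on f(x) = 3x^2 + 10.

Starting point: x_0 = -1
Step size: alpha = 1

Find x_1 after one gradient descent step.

f(x) = 3x^2 + 10
f'(x) = 6x + 0
f'(-1) = 6*-1 + (0) = -6
x_1 = x_0 - alpha * f'(x_0) = -1 - 1 * -6 = 5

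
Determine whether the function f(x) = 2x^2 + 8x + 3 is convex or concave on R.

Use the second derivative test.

f(x) = 2x^2 + 8x + 3
f'(x) = 4x + 8
f''(x) = 4
Since f''(x) = 4 > 0 for all x, f is convex on R.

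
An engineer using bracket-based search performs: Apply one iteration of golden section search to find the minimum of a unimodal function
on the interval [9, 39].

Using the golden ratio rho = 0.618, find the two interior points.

Golden section search on [9, 39].
Golden ratio rho = 0.618 (approx).
Interior points:
  x_1 = 9 + (1-0.618)*30 = 20.4600
  x_2 = 9 + 0.618*30 = 27.5400
Compare f(x_1) and f(x_2) to determine which subinterval to keep.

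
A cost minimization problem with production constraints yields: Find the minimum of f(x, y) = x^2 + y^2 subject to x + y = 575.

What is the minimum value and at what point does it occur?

Substitute y = 575 - x into f(x,y) = x^2 + y^2:
g(x) = x^2 + (575 - x)^2 = 2x^2 - 1150x + 330625
g'(x) = 4x - 1150 = 0  =>  x = 575/2
y = 575 - 575/2 = 575/2
Minimum value = (575/2)^2 + (575/2)^2 = 330625/2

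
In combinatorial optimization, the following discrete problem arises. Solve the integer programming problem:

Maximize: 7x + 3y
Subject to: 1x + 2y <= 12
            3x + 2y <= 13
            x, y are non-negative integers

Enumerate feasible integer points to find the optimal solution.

Constraint 1: 1x + 2y <= 12
Constraint 2: 3x + 2y <= 13
Feasible x range (need y >= 0): 0 <= x <= min(12/1, 13/3) => x in {0, ..., 4}.
Enumerate feasible integer points row by row (the coefficient of y is 3 > 0, so for each x the largest feasible y gives the best value):
  x = 0: y <= min((12 - 1*0)/2, (13 - 3*0)/2) => y in {0, ..., 6}; best 7*0 + 3*6 = 18
  x = 1: y <= min((12 - 1*1)/2, (13 - 3*1)/2) => y in {0, ..., 5}; best 7*1 + 3*5 = 22
  x = 2: y <= min((12 - 1*2)/2, (13 - 3*2)/2) => y in {0, ..., 3}; best 7*2 + 3*3 = 23
  x = 3: y <= min((12 - 1*3)/2, (13 - 3*3)/2) => y in {0, ..., 2}; best 7*3 + 3*2 = 27
  x = 4: y <= min((12 - 1*4)/2, (13 - 3*4)/2) => y in {0}; best 7*4 + 3*0 = 28
The maximum 7x + 3y = 28 is achieved at x = 4, y = 0.
Check: 1*4 + 2*0 = 4 <= 12 and 3*4 + 2*0 = 12 <= 13.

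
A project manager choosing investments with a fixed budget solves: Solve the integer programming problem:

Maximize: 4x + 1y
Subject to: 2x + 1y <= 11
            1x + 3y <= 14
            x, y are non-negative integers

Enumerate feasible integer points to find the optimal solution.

Constraint 1: 2x + 1y <= 11
Constraint 2: 1x + 3y <= 14
Feasible x range (need y >= 0): 0 <= x <= min(11/2, 14/1) => x in {0, ..., 5}.
Enumerate feasible integer points row by row (the coefficient of y is 1 > 0, so for each x the largest feasible y gives the best value):
  x = 0: y <= min((11 - 2*0)/1, (14 - 1*0)/3) => y in {0, ..., 4}; best 4*0 + 1*4 = 4
  x = 1: y <= min((11 - 2*1)/1, (14 - 1*1)/3) => y in {0, ..., 4}; best 4*1 + 1*4 = 8
  x = 2: y <= min((11 - 2*2)/1, (14 - 1*2)/3) => y in {0, ..., 4}; best 4*2 + 1*4 = 12
  x = 3: y <= min((11 - 2*3)/1, (14 - 1*3)/3) => y in {0, ..., 3}; best 4*3 + 1*3 = 15
  x = 4: y <= min((11 - 2*4)/1, (14 - 1*4)/3) => y in {0, ..., 3}; best 4*4 + 1*3 = 19
  x = 5: y <= min((11 - 2*5)/1, (14 - 1*5)/3) => y in {0, ..., 1}; best 4*5 + 1*1 = 21
The maximum 4x + 1y = 21 is achieved at x = 5, y = 1.
Check: 2*5 + 1*1 = 11 <= 11 and 1*5 + 3*1 = 8 <= 14.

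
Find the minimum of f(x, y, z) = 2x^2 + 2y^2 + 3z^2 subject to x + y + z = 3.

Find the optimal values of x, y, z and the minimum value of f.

Using Lagrange multipliers on f = 2x^2 + 2y^2 + 3z^2 with constraint x + y + z = 3:
Conditions: 2*2*x = lambda, 2*2*y = lambda, 2*3*z = lambda
So x = lambda/4, y = lambda/4, z = lambda/6
Substituting into constraint: lambda * (2/3) = 3
lambda = 9/2
x = 9/8, y = 9/8, z = 3/4
Minimum value = 27/4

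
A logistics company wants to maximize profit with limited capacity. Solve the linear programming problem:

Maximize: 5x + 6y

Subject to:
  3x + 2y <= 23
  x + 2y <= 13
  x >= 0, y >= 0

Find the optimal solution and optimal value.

Feasible vertices: (0, 0), (0, 13/2), (5, 4), (23/3, 0)
Objective 5x + 6y at each:
  (0, 0): 0
  (0, 13/2): 39
  (5, 4): 49
  (23/3, 0): 115/3
Maximum is 49 at (5, 4).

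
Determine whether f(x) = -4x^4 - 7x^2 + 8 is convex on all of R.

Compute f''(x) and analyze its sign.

f(x) = -4x^4 - 7x^2 + 8
f'(x) = -16x^3 + -14x
f''(x) = -48x^2 + -14
f''(x) = -48x^2 + -14 <= -14 < 0 for all x
Therefore, f is concave on R.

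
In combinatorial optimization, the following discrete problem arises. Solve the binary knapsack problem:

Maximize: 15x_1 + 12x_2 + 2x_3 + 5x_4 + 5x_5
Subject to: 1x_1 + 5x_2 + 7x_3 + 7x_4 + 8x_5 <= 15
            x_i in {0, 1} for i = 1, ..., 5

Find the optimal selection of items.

Items: item 1 (v=15, w=1), item 2 (v=12, w=5), item 3 (v=2, w=7), item 4 (v=5, w=7), item 5 (v=5, w=8)
Capacity: 15
Checking all 32 subsets (w = total weight, v = total value):
  {}: w = 0, v = 0
  {1}: w = 1, v = 15
  {2}: w = 5, v = 12
  {3}: w = 7, v = 2
  {4}: w = 7, v = 5
  {5}: w = 8, v = 5
  {1, 2}: w = 6, v = 27
  {1, 3}: w = 8, v = 17
  {1, 4}: w = 8, v = 20
  {1, 5}: w = 9, v = 20
  {2, 3}: w = 12, v = 14
  {2, 4}: w = 12, v = 17
  {2, 5}: w = 13, v = 17
  {3, 4}: w = 14, v = 7
  {3, 5}: w = 15, v = 7
  {4, 5}: w = 15, v = 10
  {1, 2, 3}: w = 13, v = 29
  {1, 2, 4}: w = 13, v = 32
  {1, 2, 5}: w = 14, v = 32
  {1, 3, 4}: w = 15, v = 22
  {1, 3, 5}: w = 16 > 15, infeasible
  {1, 4, 5}: w = 16 > 15, infeasible
  {2, 3, 4}: w = 19 > 15, infeasible
  {2, 3, 5}: w = 20 > 15, infeasible
  {2, 4, 5}: w = 20 > 15, infeasible
  {3, 4, 5}: w = 22 > 15, infeasible
  {1, 2, 3, 4}: w = 20 > 15, infeasible
  {1, 2, 3, 5}: w = 21 > 15, infeasible
  {1, 2, 4, 5}: w = 21 > 15, infeasible
  {1, 3, 4, 5}: w = 23 > 15, infeasible
  {2, 3, 4, 5}: w = 27 > 15, infeasible
  {1, 2, 3, 4, 5}: w = 28 > 15, infeasible
Best feasible subset: items [1, 2, 4]
(The same value 32 is also attained by {1, 2, 5}.)
Total weight: 13 <= 15, total value: 32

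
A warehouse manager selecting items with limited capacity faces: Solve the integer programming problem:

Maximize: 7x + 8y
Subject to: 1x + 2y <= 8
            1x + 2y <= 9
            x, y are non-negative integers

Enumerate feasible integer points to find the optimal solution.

Constraint 1: 1x + 2y <= 8
Constraint 2: 1x + 2y <= 9
Feasible x range (need y >= 0): 0 <= x <= min(8/1, 9/1) => x in {0, ..., 8}.
Enumerate feasible integer points row by row (the coefficient of y is 8 > 0, so for each x the largest feasible y gives the best value):
  x = 0: y <= min((8 - 1*0)/2, (9 - 1*0)/2) => y in {0, ..., 4}; best 7*0 + 8*4 = 32
  x = 1: y <= min((8 - 1*1)/2, (9 - 1*1)/2) => y in {0, ..., 3}; best 7*1 + 8*3 = 31
  x = 2: y <= min((8 - 1*2)/2, (9 - 1*2)/2) => y in {0, ..., 3}; best 7*2 + 8*3 = 38
  x = 3: y <= min((8 - 1*3)/2, (9 - 1*3)/2) => y in {0, ..., 2}; best 7*3 + 8*2 = 37
  x = 4: y <= min((8 - 1*4)/2, (9 - 1*4)/2) => y in {0, ..., 2}; best 7*4 + 8*2 = 44
  x = 5: y <= min((8 - 1*5)/2, (9 - 1*5)/2) => y in {0, ..., 1}; best 7*5 + 8*1 = 43
  x = 6: y <= min((8 - 1*6)/2, (9 - 1*6)/2) => y in {0, ..., 1}; best 7*6 + 8*1 = 50
  x = 7: y <= min((8 - 1*7)/2, (9 - 1*7)/2) => y in {0}; best 7*7 + 8*0 = 49
  x = 8: y <= min((8 - 1*8)/2, (9 - 1*8)/2) => y in {0}; best 7*8 + 8*0 = 56
The maximum 7x + 8y = 56 is achieved at x = 8, y = 0.
Check: 1*8 + 2*0 = 8 <= 8 and 1*8 + 2*0 = 8 <= 9.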